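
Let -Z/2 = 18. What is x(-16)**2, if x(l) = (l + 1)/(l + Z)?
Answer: 225/2704 ≈ 0.083210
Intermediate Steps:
Z = -36 (Z = -2*18 = -36)
x(l) = (1 + l)/(-36 + l) (x(l) = (l + 1)/(l - 36) = (1 + l)/(-36 + l))
x(-16)**2 = ((1 - 16)/(-36 - 16))**2 = (-15/(-52))**2 = (-1/52*(-15))**2 = (15/52)**2 = 225/2704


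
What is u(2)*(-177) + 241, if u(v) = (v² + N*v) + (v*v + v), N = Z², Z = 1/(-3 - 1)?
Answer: -12409/8 ≈ -1551.1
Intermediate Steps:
Z = -¼ (Z = 1/(-4) = -¼ ≈ -0.25000)
N = 1/16 (N = (-¼)² = 1/16 ≈ 0.062500)
u(v) = 2*v² + 17*v/16 (u(v) = (v² + v/16) + (v*v + v) = (v² + v/16) + (v² + v) = (v² + v/16) + (v + v²) = 2*v² + 17*v/16)
u(2)*(-177) + 241 = ((1/16)*2*(17 + 32*2))*(-177) + 241 = ((1/16)*2*(17 + 64))*(-177) + 241 = ((1/16)*2*81)*(-177) + 241 = (81/8)*(-177) + 241 = -14337/8 + 241 = -12409/8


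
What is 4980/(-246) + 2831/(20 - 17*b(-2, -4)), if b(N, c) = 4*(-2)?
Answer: -13409/6396 ≈ -2.0965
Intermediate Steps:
b(N, c) = -8
4980/(-246) + 2831/(20 - 17*b(-2, -4)) = 4980/(-246) + 2831/(20 - 17*(-8)) = 4980*(-1/246) + 2831/(20 + 136) = -830/41 + 2831/156 = -13409/6396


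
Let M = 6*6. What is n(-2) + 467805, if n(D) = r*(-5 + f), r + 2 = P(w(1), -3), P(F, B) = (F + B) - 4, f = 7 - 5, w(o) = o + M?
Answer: 467721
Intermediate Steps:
M = 36
w(o) = 36 + o (w(o) = o + 36 = 36 + o)
f = 2
P(F, B) = -4 + B + F (P(F, B) = (B + F) - 4 = -4 + B + F)
r = 28 (r = -2 + (-4 - 3 + (36 + 1)) = -2 + (-4 - 3 + 37) = -2 + 30 = 28)
n(D) = -84 (n(D) = 28*(-5 + 2) = 28*(-3) = -84)
n(-2) + 467805 = -84 + 467805 = 467721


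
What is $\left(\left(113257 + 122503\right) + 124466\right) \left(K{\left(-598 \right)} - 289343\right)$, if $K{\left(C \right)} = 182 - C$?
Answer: $-103947895238$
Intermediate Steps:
$\left(\left(113257 + 122503\right) + 124466\right) \left(K{\left(-598 \right)} - 289343\right) = \left(\left(113257 + 122503\right) + 124466\right) \left(\left(182 - -598\right) - 289343\right) = \left(235760 + 124466\right) \left(\left(182 + 598\right) - 289343\right) = 360226 \left(780 - 289343\right) = 360226 \left(-288563\right) = -103947895238$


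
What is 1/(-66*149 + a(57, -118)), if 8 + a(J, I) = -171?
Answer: -1/10013 ≈ -9.9870e-5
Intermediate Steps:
a(J, I) = -179 (a(J, I) = -8 - 171 = -179)
1/(-66*149 + a(57, -118)) = 1/(-66*149 - 179) = 1/(-9834 - 179) = 1/(-10013) = -1/10013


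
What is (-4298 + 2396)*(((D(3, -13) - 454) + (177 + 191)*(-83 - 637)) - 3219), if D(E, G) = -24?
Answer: 510985614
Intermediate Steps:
(-4298 + 2396)*(((D(3, -13) - 454) + (177 + 191)*(-83 - 637)) - 3219) = (-4298 + 2396)*(((-24 - 454) + (177 + 191)*(-83 - 637)) - 3219) = -1902*((-478 + 368*(-720)) - 3219) = -1902*((-478 - 264960) - 3219) = -1902*(-265438 - 3219) = -1902*(-268657) = 510985614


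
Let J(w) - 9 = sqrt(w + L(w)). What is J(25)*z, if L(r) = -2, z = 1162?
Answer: 10458 + 1162*sqrt(23) ≈ 16031.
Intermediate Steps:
J(w) = 9 + sqrt(-2 + w) (J(w) = 9 + sqrt(w - 2) = 9 + sqrt(-2 + w))
J(25)*z = (9 + sqrt(-2 + 25))*1162 = (9 + sqrt(23))*1162 = 10458 + 1162*sqrt(23)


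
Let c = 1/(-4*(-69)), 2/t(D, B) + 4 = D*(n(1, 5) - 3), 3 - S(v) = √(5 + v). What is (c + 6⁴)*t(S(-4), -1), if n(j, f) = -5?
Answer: -357697/2760 ≈ -129.60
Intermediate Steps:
S(v) = 3 - √(5 + v)
t(D, B) = 2/(-4 - 8*D) (t(D, B) = 2/(-4 + D*(-5 - 3)) = 2/(-4 + D*(-8)) = 2/(-4 - 8*D))
c = 1/276 ≈ 0.0036232
(c + 6⁴)*t(S(-4), -1) = (1/276 + 6⁴)*(-1/(2 + 4*(3 - √(5 - 4)))) = (1/276 + 1296)*(-1/(2 + 4*(3 - √1))) = 357697*(-1/(2 + 4*(3 - 1*1)))/276 = 357697*(-1/(2 + 4*(3 - 1)))/276 = 357697*(-1/(2 + 4*2))/276 = 357697*(-1/(2 + 8))/276 = 357697*(-1/10)/276 = 357697*(-1*⅒)/276 = (357697/276)*(-⅒) = -357697/2760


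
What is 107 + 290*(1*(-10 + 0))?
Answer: -2793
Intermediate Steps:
107 + 290*(1*(-10 + 0)) = 107 + 290*(1*(-10)) = 107 + 290*(-10) = 107 - 2900 = -2793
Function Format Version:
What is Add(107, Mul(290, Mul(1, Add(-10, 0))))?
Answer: -2793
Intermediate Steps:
Add(107, Mul(290, Mul(1, Add(-10, 0)))) = Add(107, Mul(290, Mul(1, -10))) = Add(107, Mul(290, -10)) = Add(107, -2900) = -2793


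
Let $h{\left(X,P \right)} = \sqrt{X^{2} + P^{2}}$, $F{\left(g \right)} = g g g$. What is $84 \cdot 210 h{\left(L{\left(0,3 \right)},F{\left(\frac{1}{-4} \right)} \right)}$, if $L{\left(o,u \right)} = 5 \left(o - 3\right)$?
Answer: $\frac{2205 \sqrt{921601}}{8} \approx 2.646 \cdot 10^{5}$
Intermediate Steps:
$F{\left(g \right)} = g^{3}$ ($F{\left(g \right)} = g^{2} g = g^{3}$)
$L{\left(o,u \right)} = -15 + 5 o$ ($L{\left(o,u \right)} = 5 \left(-3 + o\right) = -15 + 5 o$)
$h{\left(X,P \right)} = \sqrt{P^{2} + X^{2}}$
$84 \cdot 210 h{\left(L{\left(0,3 \right)},F{\left(\frac{1}{-4} \right)} \right)} = 84 \cdot 210 \sqrt{\left(\left(\frac{1}{-4}\right)^{3}\right)^{2} + \left(-15 + 5 \cdot 0\right)^{2}} = 17640 \sqrt{\left(\left(- \frac{1}{4}\right)^{3}\right)^{2} + \left(-15 + 0\right)^{2}} = 17640 \sqrt{\left(- \frac{1}{64}\right)^{2} + \left(-15\right)^{2}} = 17640 \sqrt{\frac{1}{4096} + 225} = 17640 \sqrt{\frac{921601}{4096}} = 17640 \frac{\sqrt{921601}}{64} = \frac{2205 \sqrt{921601}}{8}$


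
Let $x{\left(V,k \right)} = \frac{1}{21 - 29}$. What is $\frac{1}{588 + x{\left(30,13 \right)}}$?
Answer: $\frac{8}{4703} \approx 0.001701$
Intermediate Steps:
$x{\left(V,k \right)} = - \frac{1}{8}$ ($x{\left(V,k \right)} = \frac{1}{-8} = - \frac{1}{8}$)
$\frac{1}{588 + x{\left(30,13 \right)}} = \frac{1}{588 - \frac{1}{8}} = \frac{1}{\frac{4703}{8}} = \frac{8}{4703}$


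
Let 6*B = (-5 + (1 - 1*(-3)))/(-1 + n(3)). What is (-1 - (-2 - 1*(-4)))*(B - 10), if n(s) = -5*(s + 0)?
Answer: 959/32 ≈ 29.969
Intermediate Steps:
n(s) = -5*s
B = 1/96 (B = ((-5 + (1 - 1*(-3)))/(-1 - 5*3))/6 = ((-5 + (1 + 3))/(-1 - 15))/6 = ((-5 + 4)/(-16))/6 = (-1*(-1/16))/6 = (⅙)*(1/16) = 1/96 ≈ 0.010417)
(-1 - (-2 - 1*(-4)))*(B - 10) = (-1 - (-2 - 1*(-4)))*(1/96 - 10) = (-1 - (-2 + 4))*(-959/96) = (-1 - 1*2)*(-959/96) = (-1 - 2)*(-959/96) = -3*(-959/96) = 959/32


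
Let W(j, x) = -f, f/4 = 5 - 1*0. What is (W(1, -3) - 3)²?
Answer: 529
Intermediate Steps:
f = 20 (f = 4*(5 - 1*0) = 4*(5 + 0) = 4*5 = 20)
W(j, x) = -20 (W(j, x) = -1*20 = -20)
(W(1, -3) - 3)² = (-20 - 3)² = (-23)² = 529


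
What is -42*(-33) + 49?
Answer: 1435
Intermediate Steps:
-42*(-33) + 49 = 1386 + 49 = 1435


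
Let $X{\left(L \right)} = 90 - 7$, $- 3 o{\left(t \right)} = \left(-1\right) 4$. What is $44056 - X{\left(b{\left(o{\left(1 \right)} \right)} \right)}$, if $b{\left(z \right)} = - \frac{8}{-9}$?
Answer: $43973$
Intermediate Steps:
$o{\left(t \right)} = \frac{4}{3}$ ($o{\left(t \right)} = - \frac{\left(-1\right) 4}{3} = \left(- \frac{1}{3}\right) \left(-4\right) = \frac{4}{3}$)
$b{\left(z \right)} = \frac{8}{9}$ ($b{\left(z \right)} = \left(-8\right) \left(- \frac{1}{9}\right) = \frac{8}{9}$)
$X{\left(L \right)} = 83$ ($X{\left(L \right)} = 90 - 7 = 83$)
$44056 - X{\left(b{\left(o{\left(1 \right)} \right)} \right)} = 44056 - 83 = 43973$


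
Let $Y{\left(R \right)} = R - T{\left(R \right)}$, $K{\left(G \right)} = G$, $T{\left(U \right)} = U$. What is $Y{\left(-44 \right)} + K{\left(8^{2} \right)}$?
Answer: $64$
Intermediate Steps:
$Y{\left(R \right)} = 0$ ($Y{\left(R \right)} = R - R = 0$)
$Y{\left(-44 \right)} + K{\left(8^{2} \right)} = 0 + 8^{2} = 0 + 64 = 64$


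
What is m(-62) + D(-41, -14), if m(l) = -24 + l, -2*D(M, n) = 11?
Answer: -183/2 ≈ -91.500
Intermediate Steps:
D(M, n) = -11/2 (D(M, n) = -½*11 = -11/2)
m(-62) + D(-41, -14) = (-24 - 62) - 11/2 = -86 - 11/2 = -183/2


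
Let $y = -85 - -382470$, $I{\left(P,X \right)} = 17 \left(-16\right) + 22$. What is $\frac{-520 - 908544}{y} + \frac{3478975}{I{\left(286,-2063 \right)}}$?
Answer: $- \frac{10644280971}{764770} \approx -13918.0$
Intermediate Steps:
$I{\left(P,X \right)} = -250$ ($I{\left(P,X \right)} = -272 + 22 = -250$)
$y = 382385$ ($y = -85 + 382470 = 382385$)
$\frac{-520 - 908544}{y} + \frac{3478975}{I{\left(286,-2063 \right)}} = \frac{-520 - 908544}{382385} + \frac{3478975}{-250} = \left(-520 - 908544\right) \frac{1}{382385} + 3478975 \left(- \frac{1}{250}\right) = \left(-909064\right) \frac{1}{382385} - \frac{139159}{10} = - \frac{909064}{382385} - \frac{139159}{10} = - \frac{10644280971}{764770}$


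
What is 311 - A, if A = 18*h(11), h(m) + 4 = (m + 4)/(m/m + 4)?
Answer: 329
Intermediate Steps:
h(m) = -16/5 + m/5 (h(m) = -4 + (m + 4)/(m/m + 4) = -4 + (4 + m)/(1 + 4) = -4 + (4 + m)/5 = -4 + (4 + m)*(⅕) = -4 + (⅘ + m/5) = -16/5 + m/5)
A = -18 (A = 18*(-16/5 + (⅕)*11) = 18*(-16/5 + 11/5) = 18*(-1) = -18)
311 - A = 311 - 1*(-18) = 311 + 18 = 329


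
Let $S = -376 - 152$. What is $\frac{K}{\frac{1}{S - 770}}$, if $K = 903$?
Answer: $-1172094$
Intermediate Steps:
$S = -528$
$\frac{K}{\frac{1}{S - 770}} = \frac{903}{\frac{1}{-528 - 770}} = \frac{903}{\frac{1}{-1298}} = \frac{903}{- \frac{1}{1298}} = 903 \left(-1298\right) = -1172094$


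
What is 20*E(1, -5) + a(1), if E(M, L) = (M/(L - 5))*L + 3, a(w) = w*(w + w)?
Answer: 72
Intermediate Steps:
a(w) = 2*w² (a(w) = w*(2*w) = 2*w²)
E(M, L) = 3 + L*M/(-5 + L) (E(M, L) = (M/(-5 + L))*L + 3 = L*M/(-5 + L) + 3 = 3 + L*M/(-5 + L))
20*E(1, -5) + a(1) = 20*((-15 + 3*(-5) - 5*1)/(-5 - 5)) + 2*1² = 20*((-15 - 15 - 5)/(-10)) + 2*1 = 20*(-⅒*(-35)) + 2 = 20*(7/2) + 2 = 70 + 2 = 72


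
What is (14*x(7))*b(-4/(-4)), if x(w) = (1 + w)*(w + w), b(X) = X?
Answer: 1568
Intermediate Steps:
x(w) = 2*w*(1 + w) (x(w) = (1 + w)*(2*w) = 2*w*(1 + w))
(14*x(7))*b(-4/(-4)) = (14*(2*7*(1 + 7)))*(-4/(-4)) = (14*(2*7*8))*(-4*(-¼)) = (14*112)*1 = 1568*1 = 1568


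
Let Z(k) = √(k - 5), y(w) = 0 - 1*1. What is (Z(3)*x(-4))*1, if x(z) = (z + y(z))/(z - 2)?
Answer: 5*I*√2/6 ≈ 1.1785*I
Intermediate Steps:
y(w) = -1 (y(w) = 0 - 1 = -1)
Z(k) = √(-5 + k)
x(z) = (-1 + z)/(-2 + z) (x(z) = (z - 1)/(z - 2) = (-1 + z)/(-2 + z))
(Z(3)*x(-4))*1 = (√(-5 + 3)*((-1 - 4)/(-2 - 4)))*1 = (√(-2)*(-5/(-6)))*1 = ((I*√2)*(-⅙*(-5)))*1 = ((I*√2)*(⅚))*1 = (5*I*√2/6)*1 = 5*I*√2/6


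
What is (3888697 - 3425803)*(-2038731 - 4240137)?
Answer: -2906450323992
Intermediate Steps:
(3888697 - 3425803)*(-2038731 - 4240137) = 462894*(-6278868) = -2906450323992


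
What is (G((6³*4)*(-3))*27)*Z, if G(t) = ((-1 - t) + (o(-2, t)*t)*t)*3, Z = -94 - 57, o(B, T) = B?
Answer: 164315375847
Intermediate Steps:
Z = -151
G(t) = -3 - 6*t² - 3*t (G(t) = ((-1 - t) + (-2*t)*t)*3 = ((-1 - t) - 2*t²)*3 = (-1 - t - 2*t²)*3 = -3 - 6*t² - 3*t)
(G((6³*4)*(-3))*27)*Z = ((-3 - 6*((6³*4)*(-3))² - 3*6³*4*(-3))*27)*(-151) = ((-3 - 6*((216*4)*(-3))² - 3*216*4*(-3))*27)*(-151) = ((-3 - 6*(864*(-3))² - 2592*(-3))*27)*(-151) = ((-3 - 6*(-2592)² - 3*(-2592))*27)*(-151) = ((-3 - 6*6718464 + 7776)*27)*(-151) = ((-3 - 40310784 + 7776)*27)*(-151) = -40303011*27*(-151) = -1088181297*(-151) = 164315375847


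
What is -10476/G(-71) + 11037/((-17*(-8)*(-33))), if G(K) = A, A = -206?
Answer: 7457111/154088 ≈ 48.395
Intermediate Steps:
G(K) = -206
-10476/G(-71) + 11037/((-17*(-8)*(-33))) = -10476/(-206) + 11037/((-17*(-8)*(-33))) = -10476*(-1/206) + 11037/((136*(-33))) = 5238/103 + 11037/(-4488) = 5238/103 + 11037*(-1/4488) = 5238/103 - 3679/1496 = 7457111/154088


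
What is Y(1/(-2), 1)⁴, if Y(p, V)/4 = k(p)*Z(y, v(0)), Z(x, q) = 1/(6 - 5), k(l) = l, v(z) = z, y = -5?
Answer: 16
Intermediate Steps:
Z(x, q) = 1 (Z(x, q) = 1/1 = 1)
Y(p, V) = 4*p (Y(p, V) = 4*(p*1) = 4*p)
Y(1/(-2), 1)⁴ = (4/(-2))⁴ = (4*(-½))⁴ = (-2)⁴ = 16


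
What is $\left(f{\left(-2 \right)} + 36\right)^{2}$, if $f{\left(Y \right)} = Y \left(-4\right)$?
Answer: $1936$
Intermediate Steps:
$f{\left(Y \right)} = - 4 Y$
$\left(f{\left(-2 \right)} + 36\right)^{2} = \left(\left(-4\right) \left(-2\right) + 36\right)^{2} = \left(8 + 36\right)^{2} = 44^{2} = 1936$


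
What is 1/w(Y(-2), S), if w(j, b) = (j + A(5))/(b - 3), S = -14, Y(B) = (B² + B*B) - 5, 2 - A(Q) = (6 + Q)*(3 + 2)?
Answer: 17/50 ≈ 0.34000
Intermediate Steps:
A(Q) = -28 - 5*Q (A(Q) = 2 - (6 + Q)*(3 + 2) = 2 - (6 + Q)*5 = 2 - (30 + 5*Q) = 2 + (-30 - 5*Q) = -28 - 5*Q)
Y(B) = -5 + 2*B² (Y(B) = (B² + B²) - 5 = 2*B² - 5 = -5 + 2*B²)
w(j, b) = (-53 + j)/(-3 + b) (w(j, b) = (j + (-28 - 5*5))/(b - 3) = (j + (-28 - 25))/(-3 + b) = (j - 53)/(-3 + b) = (-53 + j)/(-3 + b))
1/w(Y(-2), S) = 1/((-53 + (-5 + 2*(-2)²))/(-3 - 14)) = 1/((-53 + (-5 + 2*4))/(-17)) = 1/(-(-53 + (-5 + 8))/17) = 1/(-(-53 + 3)/17) = 1/(-1/17*(-50)) = 1/(50/17) = 17/50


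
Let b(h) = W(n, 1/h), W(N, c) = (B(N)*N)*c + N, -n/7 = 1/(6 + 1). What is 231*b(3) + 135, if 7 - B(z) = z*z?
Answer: -558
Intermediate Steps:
B(z) = 7 - z² (B(z) = 7 - z*z = 7 - z²)
n = -1 (n = -7/(6 + 1) = -7/7 = -7*⅐ = -1)
W(N, c) = N + N*c*(7 - N²) (W(N, c) = ((7 - N²)*N)*c + N = (N*(7 - N²))*c + N = N*c*(7 - N²) + N = N + N*c*(7 - N²))
b(h) = -1 - 6/h (b(h) = -1*(-1)*(-1 + (-7 + (-1)²)/h) = -1*(-1)*(-1 + (-7 + 1)/h) = -1*(-1)*(-1 - 6/h) = -1 - 6/h)
231*b(3) + 135 = 231*((-6 - 1*3)/3) + 135 = 231*((-6 - 3)/3) + 135 = 231*((⅓)*(-9)) + 135 = 231*(-3) + 135 = -693 + 135 = -558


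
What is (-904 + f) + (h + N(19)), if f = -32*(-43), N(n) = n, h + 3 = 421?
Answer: 909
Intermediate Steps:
h = 418 (h = -3 + 421 = 418)
f = 1376
(-904 + f) + (h + N(19)) = (-904 + 1376) + (418 + 19) = 472 + 437 = 909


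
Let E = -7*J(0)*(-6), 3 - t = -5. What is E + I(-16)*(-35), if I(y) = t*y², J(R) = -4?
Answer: -71848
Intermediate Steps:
t = 8 (t = 3 - 1*(-5) = 3 + 5 = 8)
I(y) = 8*y²
E = -168 (E = -7*(-4)*(-6) = 28*(-6) = -168)
E + I(-16)*(-35) = -168 + (8*(-16)²)*(-35) = -168 + (8*256)*(-35) = -168 + 2048*(-35) = -168 - 71680 = -71848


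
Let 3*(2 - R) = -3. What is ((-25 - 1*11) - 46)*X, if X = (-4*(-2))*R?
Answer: -1968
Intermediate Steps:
R = 3 (R = 2 - ⅓*(-3) = 2 + 1 = 3)
X = 24 (X = -4*(-2)*3 = 8*3 = 24)
((-25 - 1*11) - 46)*X = ((-25 - 1*11) - 46)*24 = ((-25 - 11) - 46)*24 = (-36 - 46)*24 = -82*24 = -1968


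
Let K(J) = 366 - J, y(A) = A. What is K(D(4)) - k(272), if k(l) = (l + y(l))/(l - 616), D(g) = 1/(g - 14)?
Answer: 158103/430 ≈ 367.68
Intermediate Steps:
D(g) = 1/(-14 + g)
k(l) = 2*l/(-616 + l) (k(l) = (l + l)/(l - 616) = (2*l)/(-616 + l) = 2*l/(-616 + l))
K(D(4)) - k(272) = (366 - 1/(-14 + 4)) - 2*272/(-616 + 272) = (366 - 1/(-10)) - 2*272/(-344) = (366 - 1*(-⅒)) - 2*272*(-1)/344 = (366 + ⅒) - 1*(-68/43) = 3661/10 + 68/43 = 158103/430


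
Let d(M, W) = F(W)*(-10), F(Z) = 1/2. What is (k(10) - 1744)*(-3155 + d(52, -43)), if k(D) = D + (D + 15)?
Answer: 5400440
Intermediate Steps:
F(Z) = ½
d(M, W) = -5 (d(M, W) = (½)*(-10) = -5)
k(D) = 15 + 2*D (k(D) = D + (15 + D) = 15 + 2*D)
(k(10) - 1744)*(-3155 + d(52, -43)) = ((15 + 2*10) - 1744)*(-3155 - 5) = ((15 + 20) - 1744)*(-3160) = (35 - 1744)*(-3160) = -1709*(-3160) = 5400440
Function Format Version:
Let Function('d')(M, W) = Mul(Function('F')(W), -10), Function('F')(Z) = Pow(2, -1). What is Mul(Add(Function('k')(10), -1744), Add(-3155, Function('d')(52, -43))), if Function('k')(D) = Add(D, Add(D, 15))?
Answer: 5400440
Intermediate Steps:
Function('F')(Z) = Rational(1, 2)
Function('d')(M, W) = -5 (Function('d')(M, W) = Mul(Rational(1, 2), -10) = -5)
Function('k')(D) = Add(15, Mul(2, D)) (Function('k')(D) = Add(D, Add(15, D)) = Add(15, Mul(2, D)))
Mul(Add(Function('k')(10), -1744), Add(-3155, Function('d')(52, -43))) = Mul(Add(Add(15, Mul(2, 10)), -1744), Add(-3155, -5)) = Mul(Add(Add(15, 20), -1744), -3160) = Mul(Add(35, -1744), -3160) = Mul(-1709, -3160) = 5400440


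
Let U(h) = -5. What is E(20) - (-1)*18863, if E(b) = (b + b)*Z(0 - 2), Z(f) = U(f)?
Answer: 18663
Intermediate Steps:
Z(f) = -5
E(b) = -10*b (E(b) = (b + b)*(-5) = (2*b)*(-5) = -10*b)
E(20) - (-1)*18863 = -10*20 - (-1)*18863 = -200 - 1*(-18863) = -200 + 18863 = 18663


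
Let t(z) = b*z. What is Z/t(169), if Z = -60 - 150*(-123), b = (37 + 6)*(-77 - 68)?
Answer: -3678/210743 ≈ -0.017453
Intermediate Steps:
b = -6235 (b = 43*(-145) = -6235)
Z = 18390 (Z = -60 + 18450 = 18390)
t(z) = -6235*z
Z/t(169) = 18390/((-6235*169)) = 18390/(-1053715) = 18390*(-1/1053715) = -3678/210743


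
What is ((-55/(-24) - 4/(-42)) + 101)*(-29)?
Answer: -503701/168 ≈ -2998.2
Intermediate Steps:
((-55/(-24) - 4/(-42)) + 101)*(-29) = ((-55*(-1/24) - 4*(-1/42)) + 101)*(-29) = ((55/24 + 2/21) + 101)*(-29) = (401/168 + 101)*(-29) = (17369/168)*(-29) = -503701/168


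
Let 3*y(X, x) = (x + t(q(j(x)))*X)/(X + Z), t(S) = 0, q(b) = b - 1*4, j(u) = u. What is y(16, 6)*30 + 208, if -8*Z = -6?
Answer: 14176/67 ≈ 211.58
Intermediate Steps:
q(b) = -4 + b (q(b) = b - 4 = -4 + b)
Z = ¾ (Z = -⅛*(-6) = ¾ ≈ 0.75000)
y(X, x) = x/(3*(¾ + X)) (y(X, x) = ((x + 0*X)/(X + ¾))/3 = ((x + 0)/(¾ + X))/3 = (x/(¾ + X))/3 = x/(3*(¾ + X)))
y(16, 6)*30 + 208 = ((4/3)*6/(3 + 4*16))*30 + 208 = ((4/3)*6/(3 + 64))*30 + 208 = ((4/3)*6/67)*30 + 208 = ((4/3)*6*(1/67))*30 + 208 = (8/67)*30 + 208 = 240/67 + 208 = 14176/67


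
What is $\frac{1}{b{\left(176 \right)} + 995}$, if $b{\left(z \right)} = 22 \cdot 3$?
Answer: $\frac{1}{1061} \approx 0.00094251$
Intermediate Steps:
$b{\left(z \right)} = 66$
$\frac{1}{b{\left(176 \right)} + 995} = \frac{1}{66 + 995} = \frac{1}{1061}$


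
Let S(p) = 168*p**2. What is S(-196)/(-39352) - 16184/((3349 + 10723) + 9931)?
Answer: -2777670472/16867251 ≈ -164.68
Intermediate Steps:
S(-196)/(-39352) - 16184/((3349 + 10723) + 9931) = (168*(-196)**2)/(-39352) - 16184/((3349 + 10723) + 9931) = (168*38416)*(-1/39352) - 16184/(14072 + 9931) = 6453888*(-1/39352) - 16184/24003 = -806736/4919 - 16184*1/24003 = -806736/4919 - 2312/3429 = -2777670472/16867251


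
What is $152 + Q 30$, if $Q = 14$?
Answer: $572$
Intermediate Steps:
$152 + Q 30 = 152 + 14 \cdot 30 = 152 + 420 = 572$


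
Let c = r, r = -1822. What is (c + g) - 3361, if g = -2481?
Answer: -7664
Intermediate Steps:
c = -1822
(c + g) - 3361 = (-1822 - 2481) - 3361 = -4303 - 3361 = -7664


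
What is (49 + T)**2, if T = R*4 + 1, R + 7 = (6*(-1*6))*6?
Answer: 708964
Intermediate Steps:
R = -223 (R = -7 + (6*(-1*6))*6 = -7 + (6*(-6))*6 = -7 - 36*6 = -7 - 216 = -223)
T = -891 (T = -223*4 + 1 = -892 + 1 = -891)
(49 + T)**2 = (49 - 891)**2 = (-842)**2 = 708964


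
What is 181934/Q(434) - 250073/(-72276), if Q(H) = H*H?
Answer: 15063052943/3403404564 ≈ 4.4259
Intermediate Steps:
Q(H) = H²
181934/Q(434) - 250073/(-72276) = 181934/(434²) - 250073/(-72276) = 181934/188356 - 250073*(-1/72276) = 181934*(1/188356) + 250073/72276 = 90967/94178 + 250073/72276 = 15063052943/3403404564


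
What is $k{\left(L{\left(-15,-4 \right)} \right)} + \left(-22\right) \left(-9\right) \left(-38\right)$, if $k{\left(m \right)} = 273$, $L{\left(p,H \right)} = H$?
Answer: $-7251$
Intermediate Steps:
$k{\left(L{\left(-15,-4 \right)} \right)} + \left(-22\right) \left(-9\right) \left(-38\right) = 273 + \left(-22\right) \left(-9\right) \left(-38\right) = 273 + 198 \left(-38\right) = 273 - 7524 = -7251$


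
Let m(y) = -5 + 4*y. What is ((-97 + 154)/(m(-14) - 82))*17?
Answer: -969/143 ≈ -6.7762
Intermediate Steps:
((-97 + 154)/(m(-14) - 82))*17 = ((-97 + 154)/((-5 + 4*(-14)) - 82))*17 = (57/((-5 - 56) - 82))*17 = (57/(-61 - 82))*17 = (57/(-143))*17 = (57*(-1/143))*17 = -57/143*17 = -969/143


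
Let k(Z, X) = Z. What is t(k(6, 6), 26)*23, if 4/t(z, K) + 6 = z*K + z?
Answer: 23/39 ≈ 0.58974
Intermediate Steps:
t(z, K) = 4/(-6 + z + K*z) (t(z, K) = 4/(-6 + (z*K + z)) = 4/(-6 + (K*z + z)) = 4/(-6 + (z + K*z)) = 4/(-6 + z + K*z))
t(k(6, 6), 26)*23 = (4/(-6 + 6 + 26*6))*23 = (4/(-6 + 6 + 156))*23 = (4/156)*23 = (4*(1/156))*23 = (1/39)*23 = 23/39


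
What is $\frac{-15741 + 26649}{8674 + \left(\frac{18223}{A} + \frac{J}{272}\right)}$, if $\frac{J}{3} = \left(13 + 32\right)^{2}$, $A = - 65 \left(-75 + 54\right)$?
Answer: $\frac{4049922240}{3233731751} \approx 1.2524$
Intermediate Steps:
$A = 1365$ ($A = \left(-65\right) \left(-21\right) = 1365$)
$J = 6075$ ($J = 3 \left(13 + 32\right)^{2} = 3 \cdot 45^{2} = 3 \cdot 2025 = 6075$)
$\frac{-15741 + 26649}{8674 + \left(\frac{18223}{A} + \frac{J}{272}\right)} = \frac{-15741 + 26649}{8674 + \left(\frac{18223}{1365} + \frac{6075}{272}\right)} = \frac{10908}{8674 + \left(18223 \cdot \frac{1}{1365} + 6075 \cdot \frac{1}{272}\right)} = \frac{10908}{8674 + \left(\frac{18223}{1365} + \frac{6075}{272}\right)} = \frac{10908}{8674 + \frac{13249031}{371280}} = \frac{10908}{\frac{3233731751}{371280}} = 10908 \cdot \frac{371280}{3233731751} = \frac{4049922240}{3233731751}$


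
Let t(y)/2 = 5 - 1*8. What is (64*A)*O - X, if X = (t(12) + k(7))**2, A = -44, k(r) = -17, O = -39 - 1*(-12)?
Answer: 75503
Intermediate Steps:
O = -27 (O = -39 + 12 = -27)
t(y) = -6 (t(y) = 2*(5 - 1*8) = 2*(5 - 8) = 2*(-3) = -6)
X = 529 (X = (-6 - 17)**2 = (-23)**2 = 529)
(64*A)*O - X = (64*(-44))*(-27) - 1*529 = -2816*(-27) - 529 = 76032 - 529 = 75503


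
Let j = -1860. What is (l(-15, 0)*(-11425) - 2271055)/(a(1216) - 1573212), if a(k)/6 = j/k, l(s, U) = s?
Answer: 319151360/239129619 ≈ 1.3346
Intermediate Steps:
a(k) = -11160/k (a(k) = 6*(-1860/k) = -11160/k)
(l(-15, 0)*(-11425) - 2271055)/(a(1216) - 1573212) = (-15*(-11425) - 2271055)/(-11160/1216 - 1573212) = (171375 - 2271055)/(-11160*1/1216 - 1573212) = -2099680/(-1395/152 - 1573212) = -2099680/(-239129619/152) = -2099680*(-152/239129619) = 319151360/239129619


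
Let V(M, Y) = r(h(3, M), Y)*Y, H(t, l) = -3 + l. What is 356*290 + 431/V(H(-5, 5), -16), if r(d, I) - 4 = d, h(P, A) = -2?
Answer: 3303249/32 ≈ 1.0323e+5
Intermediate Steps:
r(d, I) = 4 + d
V(M, Y) = 2*Y (V(M, Y) = (4 - 2)*Y = 2*Y)
356*290 + 431/V(H(-5, 5), -16) = 356*290 + 431/((2*(-16))) = 103240 + 431/(-32) = 103240 + 431*(-1/32) = 103240 - 431/32 = 3303249/32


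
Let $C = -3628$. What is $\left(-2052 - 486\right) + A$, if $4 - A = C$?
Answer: $1094$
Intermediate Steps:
$A = 3632$ ($A = 4 - -3628 = 4 + 3628 = 3632$)
$\left(-2052 - 486\right) + A = \left(-2052 - 486\right) + 3632 = -2538 + 3632 = 1094$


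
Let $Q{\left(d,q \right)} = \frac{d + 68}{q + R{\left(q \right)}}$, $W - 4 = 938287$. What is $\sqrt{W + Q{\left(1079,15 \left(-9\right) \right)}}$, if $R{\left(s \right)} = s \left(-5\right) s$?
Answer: $\frac{\sqrt{1284426532695}}{1170} \approx 968.65$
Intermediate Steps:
$W = 938291$ ($W = 4 + 938287 = 938291$)
$R{\left(s \right)} = - 5 s^{2}$ ($R{\left(s \right)} = - 5 s s = - 5 s^{2}$)
$Q{\left(d,q \right)} = \frac{68 + d}{q - 5 q^{2}}$ ($Q{\left(d,q \right)} = \frac{d + 68}{q - 5 q^{2}} = \frac{68 + d}{q - 5 q^{2}}$)
$\sqrt{W + Q{\left(1079,15 \left(-9\right) \right)}} = \sqrt{938291 + \frac{-68 - 1079}{15 \left(-9\right) \left(-1 + 5 \cdot 15 \left(-9\right)\right)}} = \sqrt{938291 + \frac{-68 - 1079}{\left(-135\right) \left(-1 + 5 \left(-135\right)\right)}} = \sqrt{938291 - \frac{1}{135} \frac{1}{-1 - 675} \left(-1147\right)} = \sqrt{938291 - \frac{1}{135} \frac{1}{-676} \left(-1147\right)} = \sqrt{938291 - \left(- \frac{1}{91260}\right) \left(-1147\right)} = \sqrt{938291 - \frac{1147}{91260}} = \sqrt{\frac{85628435513}{91260}} = \frac{\sqrt{1284426532695}}{1170}$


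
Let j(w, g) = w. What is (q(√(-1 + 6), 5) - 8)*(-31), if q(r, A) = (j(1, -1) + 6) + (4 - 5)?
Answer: 62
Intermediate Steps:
q(r, A) = 6 (q(r, A) = (1 + 6) + (4 - 5) = 7 - 1 = 6)
(q(√(-1 + 6), 5) - 8)*(-31) = (6 - 8)*(-31) = -2*(-31) = 62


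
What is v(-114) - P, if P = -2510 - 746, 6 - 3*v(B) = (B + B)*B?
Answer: -5406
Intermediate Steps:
v(B) = 2 - 2*B²/3 (v(B) = 2 - (B + B)*B/3 = 2 - 2*B*B/3 = 2 - 2*B²/3)
P = -3256
v(-114) - P = (2 - ⅔*(-114)²) - 1*(-3256) = (2 - ⅔*12996) + 3256 = (2 - 8664) + 3256 = -8662 + 3256 = -5406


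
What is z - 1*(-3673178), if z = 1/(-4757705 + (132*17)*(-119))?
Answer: 18456768096897/5024741 ≈ 3.6732e+6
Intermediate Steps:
z = -1/5024741 (z = 1/(-4757705 + 2244*(-119)) = 1/(-4757705 - 267036) = 1/(-5024741) = -1/5024741 ≈ -1.9902e-7)
z - 1*(-3673178) = -1/5024741 - 1*(-3673178) = -1/5024741 + 3673178 = 18456768096897/5024741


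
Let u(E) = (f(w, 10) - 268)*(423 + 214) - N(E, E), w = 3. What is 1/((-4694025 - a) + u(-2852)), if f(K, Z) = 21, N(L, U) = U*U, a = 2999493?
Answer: -1/15984761 ≈ -6.2560e-8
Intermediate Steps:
N(L, U) = U**2
u(E) = -157339 - E**2 (u(E) = (21 - 268)*(423 + 214) - E**2 = -247*637 - E**2 = -157339 - E**2)
1/((-4694025 - a) + u(-2852)) = 1/((-4694025 - 1*2999493) + (-157339 - 1*(-2852)**2)) = 1/((-4694025 - 2999493) + (-157339 - 1*8133904)) = 1/(-7693518 + (-157339 - 8133904)) = 1/(-7693518 - 8291243) = 1/(-15984761) = -1/15984761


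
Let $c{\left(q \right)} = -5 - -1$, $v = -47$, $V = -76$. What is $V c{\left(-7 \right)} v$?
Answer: $-14288$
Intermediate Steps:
$c{\left(q \right)} = -4$ ($c{\left(q \right)} = -5 + 1 = -4$)
$V c{\left(-7 \right)} v = \left(-76\right) \left(-4\right) \left(-47\right) = 304 \left(-47\right) = -14288$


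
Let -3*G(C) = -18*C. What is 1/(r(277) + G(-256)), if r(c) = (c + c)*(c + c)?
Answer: 1/305380 ≈ 3.2746e-6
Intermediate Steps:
G(C) = 6*C (G(C) = -(-6)*C = 6*C)
r(c) = 4*c² (r(c) = (2*c)*(2*c) = 4*c²)
1/(r(277) + G(-256)) = 1/(4*277² + 6*(-256)) = 1/(4*76729 - 1536) = 1/(306916 - 1536) = 1/305380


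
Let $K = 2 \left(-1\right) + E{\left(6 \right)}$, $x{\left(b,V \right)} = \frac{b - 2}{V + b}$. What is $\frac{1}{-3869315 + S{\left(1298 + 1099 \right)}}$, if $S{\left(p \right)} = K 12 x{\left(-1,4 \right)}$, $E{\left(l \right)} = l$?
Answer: $- \frac{1}{3869363} \approx -2.5844 \cdot 10^{-7}$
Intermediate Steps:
$x{\left(b,V \right)} = \frac{-2 + b}{V + b}$
$K = 4$ ($K = 2 \left(-1\right) + 6 = -2 + 6 = 4$)
$S{\left(p \right)} = -48$ ($S{\left(p \right)} = 4 \cdot 12 \frac{-2 - 1}{4 - 1} = 48 \cdot \frac{1}{3} \left(-3\right) = 48 \left(-1\right) = -48$)
$\frac{1}{-3869315 + S{\left(1298 + 1099 \right)}} = \frac{1}{-3869315 - 48} = \frac{1}{-3869363} = - \frac{1}{3869363}$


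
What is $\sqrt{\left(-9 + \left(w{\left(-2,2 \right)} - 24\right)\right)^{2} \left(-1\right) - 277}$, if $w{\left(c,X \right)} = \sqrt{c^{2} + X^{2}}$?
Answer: $\sqrt{-1374 + 132 \sqrt{2}} \approx 34.458 i$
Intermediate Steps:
$w{\left(c,X \right)} = \sqrt{X^{2} + c^{2}}$
$\sqrt{\left(-9 + \left(w{\left(-2,2 \right)} - 24\right)\right)^{2} \left(-1\right) - 277} = \sqrt{\left(-9 + \left(\sqrt{2^{2} + \left(-2\right)^{2}} - 24\right)\right)^{2} \left(-1\right) - 277} = \sqrt{\left(-9 - \left(24 - \sqrt{4 + 4}\right)\right)^{2} \left(-1\right) - 277} = \sqrt{\left(-9 - \left(24 - \sqrt{8}\right)\right)^{2} \left(-1\right) - 277} = \sqrt{\left(-9 - \left(24 - 2 \sqrt{2}\right)\right)^{2} \left(-1\right) - 277} = \sqrt{\left(-33 + 2 \sqrt{2}\right)^{2} \left(-1\right) - 277} = \sqrt{- \left(-33 + 2 \sqrt{2}\right)^{2} - 277} = \sqrt{-277 - \left(-33 + 2 \sqrt{2}\right)^{2}}$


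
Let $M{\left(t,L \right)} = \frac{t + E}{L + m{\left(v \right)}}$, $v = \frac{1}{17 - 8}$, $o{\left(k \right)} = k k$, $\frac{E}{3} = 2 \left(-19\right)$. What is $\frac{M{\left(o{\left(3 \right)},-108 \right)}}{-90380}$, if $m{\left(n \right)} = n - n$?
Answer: $- \frac{7}{650736} \approx -1.0757 \cdot 10^{-5}$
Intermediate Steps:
$E = -114$ ($E = 3 \cdot 2 \left(-19\right) = 3 \left(-38\right) = -114$)
$o{\left(k \right)} = k^{2}$
$v = \frac{1}{9} \approx 0.11111$
$m{\left(n \right)} = 0$
$M{\left(t,L \right)} = \frac{-114 + t}{L}$ ($M{\left(t,L \right)} = \frac{t - 114}{L + 0} = \frac{-114 + t}{L}$)
$\frac{M{\left(o{\left(3 \right)},-108 \right)}}{-90380} = \frac{\frac{1}{-108} \left(-114 + 3^{2}\right)}{-90380} = - \frac{-114 + 9}{108} \left(- \frac{1}{90380}\right) = \left(- \frac{1}{108}\right) \left(-105\right) \left(- \frac{1}{90380}\right) = \frac{35}{36} \left(- \frac{1}{90380}\right) = - \frac{7}{650736}$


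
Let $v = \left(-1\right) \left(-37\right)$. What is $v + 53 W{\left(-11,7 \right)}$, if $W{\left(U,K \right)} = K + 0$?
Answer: $408$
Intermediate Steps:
$v = 37$
$W{\left(U,K \right)} = K$
$v + 53 W{\left(-11,7 \right)} = 37 + 53 \cdot 7 = 37 + 371 = 408$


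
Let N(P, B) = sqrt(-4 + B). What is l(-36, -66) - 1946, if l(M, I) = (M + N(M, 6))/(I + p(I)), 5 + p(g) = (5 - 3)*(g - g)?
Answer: -138130/71 - sqrt(2)/71 ≈ -1945.5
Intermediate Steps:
p(g) = -5 (p(g) = -5 + (5 - 3)*(g - g) = -5 + 2*0 = -5 + 0 = -5)
l(M, I) = (M + sqrt(2))/(-5 + I) (l(M, I) = (M + sqrt(-4 + 6))/(I - 5) = (M + sqrt(2))/(-5 + I))
l(-36, -66) - 1946 = (-36 + sqrt(2))/(-5 - 66) - 1946 = (-36 + sqrt(2))/(-71) - 1946 = -(-36 + sqrt(2))/71 - 1946 = (36/71 - sqrt(2)/71) - 1946 = -138130/71 - sqrt(2)/71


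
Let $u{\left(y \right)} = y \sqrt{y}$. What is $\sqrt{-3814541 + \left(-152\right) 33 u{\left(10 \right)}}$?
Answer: $\sqrt{-3814541 - 50160 \sqrt{10}} \approx 1993.3 i$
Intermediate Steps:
$u{\left(y \right)} = y^{\frac{3}{2}}$
$\sqrt{-3814541 + \left(-152\right) 33 u{\left(10 \right)}} = \sqrt{-3814541 + \left(-152\right) 33 \cdot 10^{\frac{3}{2}}} = \sqrt{-3814541 - 5016 \cdot 10 \sqrt{10}} = \sqrt{-3814541 - 50160 \sqrt{10}}$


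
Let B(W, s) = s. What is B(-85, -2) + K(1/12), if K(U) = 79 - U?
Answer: 923/12 ≈ 76.917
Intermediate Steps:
B(-85, -2) + K(1/12) = -2 + (79 - 1/12) = -2 + 947/12 = 923/12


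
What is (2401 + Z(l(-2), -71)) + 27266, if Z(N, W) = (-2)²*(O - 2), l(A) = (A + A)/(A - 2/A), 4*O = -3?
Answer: 29656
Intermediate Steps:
O = -¾ (O = (¼)*(-3) = -¾ ≈ -0.75000)
l(A) = 2*A/(A - 2/A) (l(A) = (2*A)/(A - 2/A) = 2*A/(A - 2/A))
Z(N, W) = -11 (Z(N, W) = (-2)²*(-¾ - 2) = 4*(-11/4) = -11)
(2401 + Z(l(-2), -71)) + 27266 = (2401 - 11) + 27266 = 2390 + 27266 = 29656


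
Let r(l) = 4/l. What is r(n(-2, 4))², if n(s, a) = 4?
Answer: 1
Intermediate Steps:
r(n(-2, 4))² = (4/4)² = (4*(¼))² = 1² = 1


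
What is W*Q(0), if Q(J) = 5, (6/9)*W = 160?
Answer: 1200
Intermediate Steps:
W = 240 (W = (3/2)*160 = 240)
W*Q(0) = 240*5 = 1200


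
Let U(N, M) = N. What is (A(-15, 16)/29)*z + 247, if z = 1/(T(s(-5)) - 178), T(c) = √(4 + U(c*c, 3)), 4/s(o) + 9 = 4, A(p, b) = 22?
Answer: 1418220873/5741884 - 55*√29/5741884 ≈ 247.00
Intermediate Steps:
s(o) = -⅘ (s(o) = 4/(-9 + 4) = 4/(-5) = 4*(-⅕) = -⅘)
T(c) = √(4 + c²) (T(c) = √(4 + c*c) = √(4 + c²))
z = 1/(-178 + 2*√29/5) (z = 1/(√(4 + (-⅘)²) - 178) = 1/(√(4 + 16/25) - 178) = 1/(√(116/25) - 178) = 1/(2*√29/5 - 178) = 1/(-178 + 2*√29/5) ≈ -0.0056868)
(A(-15, 16)/29)*z + 247 = (22/29)*(-2225/395992 - 5*√29/395992) + 247 = (22*(1/29))*(-2225/395992 - 5*√29/395992) + 247 = 22*(-2225/395992 - 5*√29/395992)/29 + 247 = (-24475/5741884 - 55*√29/5741884) + 247 = 1418220873/5741884 - 55*√29/5741884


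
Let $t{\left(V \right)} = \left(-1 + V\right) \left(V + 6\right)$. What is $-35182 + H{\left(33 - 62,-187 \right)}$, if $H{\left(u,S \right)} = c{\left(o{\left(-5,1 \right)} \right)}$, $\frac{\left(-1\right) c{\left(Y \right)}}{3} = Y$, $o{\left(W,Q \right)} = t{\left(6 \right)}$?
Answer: $-35362$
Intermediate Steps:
$t{\left(V \right)} = \left(-1 + V\right) \left(6 + V\right)$
$o{\left(W,Q \right)} = 60$ ($o{\left(W,Q \right)} = -6 + 6^{2} + 5 \cdot 6 = -6 + 36 + 30 = 60$)
$c{\left(Y \right)} = - 3 Y$
$H{\left(u,S \right)} = -180$ ($H{\left(u,S \right)} = \left(-3\right) 60 = -180$)
$-35182 + H{\left(33 - 62,-187 \right)} = -35182 - 180 = -35362$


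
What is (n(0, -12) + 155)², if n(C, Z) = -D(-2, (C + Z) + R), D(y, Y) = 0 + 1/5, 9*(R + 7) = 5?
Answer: 599076/25 ≈ 23963.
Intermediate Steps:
R = -58/9 (R = -7 + (⅑)*5 = -7 + 5/9 = -58/9 ≈ -6.4444)
D(y, Y) = ⅕ (D(y, Y) = 0 + ⅕ = ⅕)
n(C, Z) = -⅕ (n(C, Z) = -1*⅕ = -⅕)
(n(0, -12) + 155)² = (-⅕ + 155)² = (774/5)² = 599076/25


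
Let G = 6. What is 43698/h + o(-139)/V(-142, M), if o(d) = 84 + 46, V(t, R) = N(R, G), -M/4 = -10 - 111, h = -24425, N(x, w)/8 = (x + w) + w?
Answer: -85109207/48459200 ≈ -1.7563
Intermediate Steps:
N(x, w) = 8*x + 16*w (N(x, w) = 8*((x + w) + w) = 8*((w + x) + w) = 8*(x + 2*w) = 8*x + 16*w)
M = 484 (M = -4*(-10 - 111) = -4*(-121) = 484)
V(t, R) = 96 + 8*R (V(t, R) = 8*R + 16*6 = 8*R + 96 = 96 + 8*R)
o(d) = 130
43698/h + o(-139)/V(-142, M) = 43698/(-24425) + 130/(96 + 8*484) = 43698*(-1/24425) + 130/(96 + 3872) = -43698/24425 + 130/3968 = -43698/24425 + 130*(1/3968) = -43698/24425 + 65/1984 = -85109207/48459200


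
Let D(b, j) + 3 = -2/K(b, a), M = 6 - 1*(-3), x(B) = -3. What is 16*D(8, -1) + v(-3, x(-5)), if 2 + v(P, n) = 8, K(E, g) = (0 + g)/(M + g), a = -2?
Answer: 70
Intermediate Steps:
M = 9 (M = 6 + 3 = 9)
K(E, g) = g/(9 + g) (K(E, g) = (0 + g)/(9 + g) = g/(9 + g))
D(b, j) = 4 (D(b, j) = -3 - 2/((-2/(9 - 2))) = -3 - 2/((-2/7)) = -3 - 2/((-2*1/7)) = -3 - 2/(-2/7) = -3 - 2*(-7/2) = -3 + 7 = 4)
v(P, n) = 6 (v(P, n) = -2 + 8 = 6)
16*D(8, -1) + v(-3, x(-5)) = 16*4 + 6 = 64 + 6 = 70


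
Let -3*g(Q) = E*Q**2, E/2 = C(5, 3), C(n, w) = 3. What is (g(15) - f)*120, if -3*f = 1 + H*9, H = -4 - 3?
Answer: -56480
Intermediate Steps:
E = 6 (E = 2*3 = 6)
H = -7
g(Q) = -2*Q**2
f = 62/3 (f = -(1 - 7*9)/3 = -(1 - 63)/3 = -1/3*(-62) = 62/3 ≈ 20.667)
(g(15) - f)*120 = (-2*15**2 - 1*62/3)*120 = (-2*225 - 62/3)*120 = (-450 - 62/3)*120 = -1412/3*120 = -56480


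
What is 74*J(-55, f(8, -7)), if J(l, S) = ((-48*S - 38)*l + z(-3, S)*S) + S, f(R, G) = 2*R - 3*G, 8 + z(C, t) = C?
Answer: 7355600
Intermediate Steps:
z(C, t) = -8 + C
f(R, G) = -3*G + 2*R
J(l, S) = -10*S + l*(-38 - 48*S) (J(l, S) = ((-48*S - 38)*l + (-8 - 3)*S) + S = ((-38 - 48*S)*l - 11*S) + S = (l*(-38 - 48*S) - 11*S) + S = (-11*S + l*(-38 - 48*S)) + S = -10*S + l*(-38 - 48*S))
74*J(-55, f(8, -7)) = 74*(-38*(-55) - 10*(-3*(-7) + 2*8) - 48*(-3*(-7) + 2*8)*(-55)) = 74*(2090 - 10*(21 + 16) - 48*(21 + 16)*(-55)) = 74*(2090 - 10*37 - 48*37*(-55)) = 74*(2090 - 370 + 97680) = 74*99400 = 7355600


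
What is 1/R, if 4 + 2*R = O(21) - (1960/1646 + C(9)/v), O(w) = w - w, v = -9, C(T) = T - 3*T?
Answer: -823/2959 ≈ -0.27813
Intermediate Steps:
C(T) = -2*T
O(w) = 0
R = -2959/823 (R = -2 + (0 - (1960/1646 - 2*9/(-9)))/2 = -2 + (0 - (1960*(1/1646) - 18*(-⅑)))/2 = -2 + (0 - (980/823 + 2))/2 = -2 + (0 - 1*2626/823)/2 = -2 + (0 - 2626/823)/2 = -2 + (½)*(-2626/823) = -2 - 1313/823 = -2959/823 ≈ -3.5954)
1/R = 1/(-2959/823) = -823/2959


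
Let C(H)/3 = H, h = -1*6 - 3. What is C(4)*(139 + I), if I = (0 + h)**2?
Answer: 2640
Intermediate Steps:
h = -9 (h = -6 - 3 = -9)
C(H) = 3*H
I = 81 (I = (0 - 9)**2 = (-9)**2 = 81)
C(4)*(139 + I) = (3*4)*(139 + 81) = 12*220 = 2640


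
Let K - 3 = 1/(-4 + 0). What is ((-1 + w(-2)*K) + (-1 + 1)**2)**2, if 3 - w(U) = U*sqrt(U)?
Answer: -127/16 + 319*I*sqrt(2)/4 ≈ -7.9375 + 112.78*I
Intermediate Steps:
K = 11/4 (K = 3 + 1/(-4 + 0) = 3 + 1/(-4) = 3 - 1/4 = 11/4 ≈ 2.7500)
w(U) = 3 - U**(3/2) (w(U) = 3 - U*sqrt(U) = 3 - U**(3/2))
((-1 + w(-2)*K) + (-1 + 1)**2)**2 = ((-1 + (3 - (-2)**(3/2))*(11/4)) + (-1 + 1)**2)**2 = ((-1 + (3 - (-2)*I*sqrt(2))*(11/4)) + 0**2)**2 = ((-1 + (3 + 2*I*sqrt(2))*(11/4)) + 0)**2 = ((-1 + (33/4 + 11*I*sqrt(2)/2)) + 0)**2 = ((29/4 + 11*I*sqrt(2)/2) + 0)**2 = (29/4 + 11*I*sqrt(2)/2)**2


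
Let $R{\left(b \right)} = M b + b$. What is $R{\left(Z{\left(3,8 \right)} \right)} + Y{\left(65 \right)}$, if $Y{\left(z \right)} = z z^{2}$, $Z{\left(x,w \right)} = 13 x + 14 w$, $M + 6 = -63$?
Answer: $264357$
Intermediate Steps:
$M = -69$ ($M = -6 - 63 = -69$)
$R{\left(b \right)} = - 68 b$ ($R{\left(b \right)} = - 69 b + b = - 68 b$)
$Y{\left(z \right)} = z^{3}$
$R{\left(Z{\left(3,8 \right)} \right)} + Y{\left(65 \right)} = - 68 \left(13 \cdot 3 + 14 \cdot 8\right) + 65^{3} = - 68 \left(39 + 112\right) + 274625 = \left(-68\right) 151 + 274625 = -10268 + 274625 = 264357$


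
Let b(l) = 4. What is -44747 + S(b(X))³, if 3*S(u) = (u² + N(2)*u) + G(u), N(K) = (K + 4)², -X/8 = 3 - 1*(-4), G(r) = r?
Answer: 3202775/27 ≈ 1.1862e+5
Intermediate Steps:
X = -56 (X = -8*(3 - 1*(-4)) = -8*(3 + 4) = -8*7 = -56)
N(K) = (4 + K)²
S(u) = u²/3 + 37*u/3 (S(u) = ((u² + (4 + 2)²*u) + u)/3 = ((u² + 6²*u) + u)/3 = ((u² + 36*u) + u)/3 = (u² + 37*u)/3 = u²/3 + 37*u/3)
-44747 + S(b(X))³ = -44747 + ((⅓)*4*(37 + 4))³ = -44747 + ((⅓)*4*41)³ = -44747 + (164/3)³ = -44747 + 4410944/27 = 3202775/27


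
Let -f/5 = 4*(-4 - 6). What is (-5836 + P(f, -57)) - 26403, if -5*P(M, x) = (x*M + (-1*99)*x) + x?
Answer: -155381/5 ≈ -31076.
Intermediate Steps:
f = 200 (f = -20*(-4 - 6) = -20*(-10) = -5*(-40) = 200)
P(M, x) = 98*x/5 - M*x/5 (P(M, x) = -((x*M + (-1*99)*x) + x)/5 = -((M*x - 99*x) + x)/5 = -((-99*x + M*x) + x)/5 = -(-98*x + M*x)/5 = 98*x/5 - M*x/5)
(-5836 + P(f, -57)) - 26403 = (-5836 + (⅕)*(-57)*(98 - 1*200)) - 26403 = (-5836 + (⅕)*(-57)*(98 - 200)) - 26403 = (-5836 + (⅕)*(-57)*(-102)) - 26403 = (-5836 + 5814/5) - 26403 = -23366/5 - 26403 = -155381/5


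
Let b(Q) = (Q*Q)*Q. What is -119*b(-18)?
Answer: 694008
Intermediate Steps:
b(Q) = Q³ (b(Q) = Q²*Q = Q³)
-119*b(-18) = -119*(-18)³ = -119*(-5832) = 694008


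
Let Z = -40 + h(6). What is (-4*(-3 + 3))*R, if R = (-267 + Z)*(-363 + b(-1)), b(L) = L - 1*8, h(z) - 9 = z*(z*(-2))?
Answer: 0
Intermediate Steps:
h(z) = 9 - 2*z² (h(z) = 9 + z*(z*(-2)) = 9 + z*(-2*z) = 9 - 2*z²)
b(L) = -8 + L (b(L) = L - 8 = -8 + L)
Z = -103 (Z = -40 + (9 - 2*6²) = -40 + (9 - 2*36) = -40 + (9 - 72) = -40 - 63 = -103)
R = 137640 (R = (-267 - 103)*(-363 + (-8 - 1)) = -370*(-363 - 9) = -370*(-372) = 137640)
(-4*(-3 + 3))*R = -4*(-3 + 3)*137640 = -4*0*137640 = 0*137640 = 0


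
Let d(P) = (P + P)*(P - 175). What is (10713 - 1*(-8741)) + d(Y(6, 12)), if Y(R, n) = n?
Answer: 15542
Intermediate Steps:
d(P) = 2*P*(-175 + P) (d(P) = (2*P)*(-175 + P) = 2*P*(-175 + P))
(10713 - 1*(-8741)) + d(Y(6, 12)) = (10713 - 1*(-8741)) + 2*12*(-175 + 12) = (10713 + 8741) + 2*12*(-163) = 19454 - 3912 = 15542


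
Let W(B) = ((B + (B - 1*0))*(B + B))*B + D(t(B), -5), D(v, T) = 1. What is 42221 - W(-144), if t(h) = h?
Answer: 11986156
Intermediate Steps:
W(B) = 1 + 4*B³ (W(B) = ((B + (B - 1*0))*(B + B))*B + 1 = ((B + (B + 0))*(2*B))*B + 1 = ((B + B)*(2*B))*B + 1 = ((2*B)*(2*B))*B + 1 = (4*B²)*B + 1 = 4*B³ + 1 = 1 + 4*B³)
42221 - W(-144) = 42221 - (1 + 4*(-144)³) = 42221 - (1 + 4*(-2985984)) = 42221 - (1 - 11943936) = 42221 - 1*(-11943935) = 42221 + 11943935 = 11986156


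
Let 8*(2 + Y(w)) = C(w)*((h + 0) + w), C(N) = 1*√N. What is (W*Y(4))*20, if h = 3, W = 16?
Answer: -80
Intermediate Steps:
C(N) = √N
Y(w) = -2 + √w*(3 + w)/8 (Y(w) = -2 + (√w*((3 + 0) + w))/8 = -2 + (√w*(3 + w))/8 = -2 + √w*(3 + w)/8)
(W*Y(4))*20 = (16*(-2 + 4^(3/2)/8 + 3*√4/8))*20 = (16*(-2 + (⅛)*8 + (3/8)*2))*20 = (16*(-2 + 1 + ¾))*20 = (16*(-¼))*20 = -4*20 = -80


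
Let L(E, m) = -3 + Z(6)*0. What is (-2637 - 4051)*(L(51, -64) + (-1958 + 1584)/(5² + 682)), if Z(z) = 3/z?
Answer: 16686560/707 ≈ 23602.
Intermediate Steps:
L(E, m) = -3 (L(E, m) = -3 + (3/6)*0 = -3 + (3*(⅙))*0 = -3 + (½)*0 = -3 + 0 = -3)
(-2637 - 4051)*(L(51, -64) + (-1958 + 1584)/(5² + 682)) = (-2637 - 4051)*(-3 + (-1958 + 1584)/(5² + 682)) = -6688*(-3 - 374/(25 + 682)) = -6688*(-3 - 374/707) = -6688*(-2495/707) = 16686560/707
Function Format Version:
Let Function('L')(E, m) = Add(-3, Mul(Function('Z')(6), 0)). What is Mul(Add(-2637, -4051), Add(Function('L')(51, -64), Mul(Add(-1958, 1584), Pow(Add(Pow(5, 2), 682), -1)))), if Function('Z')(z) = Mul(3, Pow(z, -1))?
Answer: Rational(16686560, 707) ≈ 23602.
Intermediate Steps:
Function('L')(E, m) = -3 (Function('L')(E, m) = Add(-3, Mul(Mul(3, Pow(6, -1)), 0)) = Add(-3, Mul(Mul(3, Rational(1, 6)), 0)) = Add(-3, Mul(Rational(1, 2), 0)) = Add(-3, 0) = -3)
Mul(Add(-2637, -4051), Add(Function('L')(51, -64), Mul(Add(-1958, 1584), Pow(Add(Pow(5, 2), 682), -1)))) = Mul(Add(-2637, -4051), Add(-3, Mul(Add(-1958, 1584), Pow(Add(Pow(5, 2), 682), -1)))) = Mul(-6688, Add(-3, Mul(-374, Pow(Add(25, 682), -1)))) = Mul(-6688, Add(-3, Mul(-374, Pow(707, -1)))) = Mul(-6688, Add(-3, Mul(-374, Rational(1, 707)))) = Mul(-6688, Add(-3, Rational(-374, 707))) = Mul(-6688, Rational(-2495, 707)) = Rational(16686560, 707)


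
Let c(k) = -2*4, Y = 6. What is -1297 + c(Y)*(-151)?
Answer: -89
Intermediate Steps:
c(k) = -8
-1297 + c(Y)*(-151) = -1297 - 8*(-151) = -1297 + 1208 = -89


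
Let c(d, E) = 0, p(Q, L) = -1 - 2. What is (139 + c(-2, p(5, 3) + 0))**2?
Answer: 19321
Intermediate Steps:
p(Q, L) = -3
(139 + c(-2, p(5, 3) + 0))**2 = (139 + 0)**2 = 139**2 = 19321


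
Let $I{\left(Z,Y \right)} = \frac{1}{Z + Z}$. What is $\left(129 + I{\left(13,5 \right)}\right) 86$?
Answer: $\frac{144265}{13} \approx 11097.0$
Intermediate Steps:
$I{\left(Z,Y \right)} = \frac{1}{2 Z}$
$\left(129 + I{\left(13,5 \right)}\right) 86 = \left(129 + \frac{1}{2 \cdot 13}\right) 86 = \left(129 + \frac{1}{2} \cdot \frac{1}{13}\right) 86 = \left(129 + \frac{1}{26}\right) 86 = \frac{3355}{26} \cdot 86 = \frac{144265}{13}$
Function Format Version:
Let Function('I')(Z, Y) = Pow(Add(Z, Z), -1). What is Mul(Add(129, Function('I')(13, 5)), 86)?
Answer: Rational(144265, 13) ≈ 11097.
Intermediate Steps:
Function('I')(Z, Y) = Mul(Rational(1, 2), Pow(Z, -1)) (Function('I')(Z, Y) = Pow(Mul(2, Z), -1) = Mul(Rational(1, 2), Pow(Z, -1)))
Mul(Add(129, Function('I')(13, 5)), 86) = Mul(Add(129, Mul(Rational(1, 2), Pow(13, -1))), 86) = Mul(Add(129, Mul(Rational(1, 2), Rational(1, 13))), 86) = Mul(Add(129, Rational(1, 26)), 86) = Mul(Rational(3355, 26), 86) = Rational(144265, 13)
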